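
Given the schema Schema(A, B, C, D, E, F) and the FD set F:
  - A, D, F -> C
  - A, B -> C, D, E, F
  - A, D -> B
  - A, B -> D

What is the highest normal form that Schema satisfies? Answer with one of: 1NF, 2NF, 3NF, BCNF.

Candidate keys: {A, B}, {A, D}. Prime attributes: {A, B, D}.
Every FD has a superkey on the left, so the relation is in BCNF.

BCNF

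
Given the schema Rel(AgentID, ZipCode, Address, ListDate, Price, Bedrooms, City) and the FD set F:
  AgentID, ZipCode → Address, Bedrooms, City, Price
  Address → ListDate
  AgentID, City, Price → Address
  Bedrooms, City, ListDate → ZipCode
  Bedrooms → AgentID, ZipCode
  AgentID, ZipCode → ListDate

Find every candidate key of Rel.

{Bedrooms}⁺ = {Address, AgentID, Bedrooms, City, ListDate, Price, ZipCode} — all of the relation — so {Bedrooms} is a candidate key.
{AgentID, ZipCode}⁺ = {Address, AgentID, Bedrooms, City, ListDate, Price, ZipCode} — all of the relation — so {AgentID, ZipCode} is a candidate key.
Any other superkey properly contains one of these, so there are no further candidate keys.

{AgentID, ZipCode}, {Bedrooms}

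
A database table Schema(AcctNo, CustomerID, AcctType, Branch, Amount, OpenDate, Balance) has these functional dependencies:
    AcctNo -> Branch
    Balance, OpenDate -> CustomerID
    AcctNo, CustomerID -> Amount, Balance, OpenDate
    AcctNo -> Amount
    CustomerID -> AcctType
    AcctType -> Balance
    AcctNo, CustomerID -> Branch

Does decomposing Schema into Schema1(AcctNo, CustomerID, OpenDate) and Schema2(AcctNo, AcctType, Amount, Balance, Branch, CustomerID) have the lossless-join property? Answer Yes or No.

The shared attributes are {AcctNo, CustomerID} and {AcctNo, CustomerID}⁺ = {AcctNo, AcctType, Amount, Balance, Branch, CustomerID, OpenDate}.
Schema1 is contained in that closure, so Schema1 ∩ Schema2 -> Schema1 holds and the join is lossless.

Yes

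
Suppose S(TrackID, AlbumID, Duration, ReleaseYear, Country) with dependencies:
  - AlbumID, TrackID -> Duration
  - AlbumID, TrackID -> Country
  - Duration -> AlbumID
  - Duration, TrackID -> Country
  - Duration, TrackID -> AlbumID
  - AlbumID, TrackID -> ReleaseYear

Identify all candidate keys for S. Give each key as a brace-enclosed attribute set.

{TrackID} never appears on the right of any FD, so every key must include it.
Closure of {AlbumID, TrackID} is {AlbumID, Country, Duration, ReleaseYear, TrackID}, the whole schema; {AlbumID, TrackID} is a candidate key.
Closure of {Duration, TrackID} is {AlbumID, Country, Duration, ReleaseYear, TrackID}, the whole schema; {Duration, TrackID} is a candidate key.
These are minimal and exhaustive — every other superkey contains one of them.

{AlbumID, TrackID}, {Duration, TrackID}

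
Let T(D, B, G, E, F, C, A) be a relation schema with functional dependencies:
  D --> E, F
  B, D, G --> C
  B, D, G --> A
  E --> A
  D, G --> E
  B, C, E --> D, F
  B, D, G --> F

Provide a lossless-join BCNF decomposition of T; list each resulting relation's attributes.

Candidate keys of the original relation: {B, C, E, G}, {B, D, G}.
Within {A, B, C, D, E, F, G}: {D}⁺ ∩ {A, B, C, D, E, F, G} = {A, D, E, F}, not the whole set, so D --> A, E, F violates BCNF; decompose into {A, D, E, F} and {B, C, D, G}.
Within {A, D, E, F}: {E}⁺ ∩ {A, D, E, F} = {A, E}, not the whole set, so E --> A violates BCNF; decompose into {A, E} and {D, E, F}.
{A, E} is in BCNF.
{D, E, F} is in BCNF.
{B, C, D, G} is in BCNF.

{A, E}; {B, C, D, G}; {D, E, F}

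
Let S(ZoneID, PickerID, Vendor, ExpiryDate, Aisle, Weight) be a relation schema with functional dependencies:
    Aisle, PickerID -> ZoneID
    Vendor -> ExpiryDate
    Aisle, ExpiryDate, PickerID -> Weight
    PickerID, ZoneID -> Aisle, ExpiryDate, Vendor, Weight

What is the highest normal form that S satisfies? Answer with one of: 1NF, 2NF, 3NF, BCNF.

2NF

Candidate keys: {Aisle, PickerID}, {PickerID, ZoneID}. Prime attributes: {Aisle, PickerID, ZoneID}.
For Vendor -> ExpiryDate we have {Vendor}⁺ = {ExpiryDate, Vendor}; {Vendor} is not a superkey, so BCNF fails.
Vendor -> ExpiryDate determines the non-prime attribute {ExpiryDate} from a non-superkey — 3NF is violated.
No proper subset of a key has a non-prime attribute in its closure, so there is no partial dependency; 2NF holds.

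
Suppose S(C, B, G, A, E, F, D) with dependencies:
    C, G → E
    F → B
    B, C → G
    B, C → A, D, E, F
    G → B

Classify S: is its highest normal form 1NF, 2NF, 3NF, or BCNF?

Candidate keys: {B, C}, {C, F}, {C, G}. Prime attributes: {B, C, F, G}.
F → B breaks BCNF: {F}⁺ = {B, F}, so {F} is not a superkey.
But every attribute on its right side ({B}) is prime, and the same holds for every other non-superkey FD, so 3NF still holds.

3NF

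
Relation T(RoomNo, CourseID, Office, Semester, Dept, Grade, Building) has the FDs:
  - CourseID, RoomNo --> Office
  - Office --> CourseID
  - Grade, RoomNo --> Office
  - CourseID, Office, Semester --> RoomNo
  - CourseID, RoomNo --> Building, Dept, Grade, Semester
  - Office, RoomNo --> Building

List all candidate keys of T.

{CourseID, RoomNo}, {Grade, RoomNo}, {Office, RoomNo}, {Office, Semester}

{CourseID, RoomNo} is a candidate key since {CourseID, RoomNo}⁺ = {Building, CourseID, Dept, Grade, Office, RoomNo, Semester} covers every attribute.
{Grade, RoomNo} is a candidate key since {Grade, RoomNo}⁺ = {Building, CourseID, Dept, Grade, Office, RoomNo, Semester} covers every attribute.
{Office, RoomNo} is a candidate key since {Office, RoomNo}⁺ = {Building, CourseID, Dept, Grade, Office, RoomNo, Semester} covers every attribute.
{Office, Semester} is a candidate key since {Office, Semester}⁺ = {Building, CourseID, Dept, Grade, Office, RoomNo, Semester} covers every attribute.
These are minimal and exhaustive — every other superkey contains one of them.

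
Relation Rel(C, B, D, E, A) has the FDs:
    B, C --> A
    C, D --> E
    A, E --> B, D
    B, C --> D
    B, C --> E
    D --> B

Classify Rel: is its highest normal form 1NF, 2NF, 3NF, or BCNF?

Candidate keys: {A, C, E}, {B, C}, {C, D}. Prime attributes: {A, B, C, D, E}.
For A, E --> B, D we have {A, E}⁺ = {A, B, D, E}; {A, E} is not a superkey, so BCNF fails.
But every attribute on its right side ({B, D}) is prime, and the same holds for every other non-superkey FD, so 3NF still holds.

3NF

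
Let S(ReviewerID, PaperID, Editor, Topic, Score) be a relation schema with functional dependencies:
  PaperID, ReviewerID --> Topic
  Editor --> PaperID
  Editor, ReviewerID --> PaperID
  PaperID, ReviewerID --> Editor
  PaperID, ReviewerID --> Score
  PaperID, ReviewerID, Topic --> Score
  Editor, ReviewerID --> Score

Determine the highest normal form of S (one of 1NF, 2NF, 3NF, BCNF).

3NF

Candidate keys: {Editor, ReviewerID}, {PaperID, ReviewerID}. Prime attributes: {Editor, PaperID, ReviewerID}.
Editor --> PaperID: {Editor}⁺ = {Editor, PaperID}, which is not all of the attributes, so the left side is not a superkey — BCNF is violated.
But every attribute on its right side ({PaperID}) is prime, and the same holds for every other non-superkey FD, so 3NF still holds.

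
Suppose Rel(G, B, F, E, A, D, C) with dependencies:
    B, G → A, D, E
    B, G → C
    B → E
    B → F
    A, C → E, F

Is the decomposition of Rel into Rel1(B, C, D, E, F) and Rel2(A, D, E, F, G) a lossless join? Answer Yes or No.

The shared attributes are {D, E, F} and {D, E, F}⁺ = {D, E, F}.
Neither Rel1 nor Rel2 is contained in that closure, so the decomposition is lossy.

No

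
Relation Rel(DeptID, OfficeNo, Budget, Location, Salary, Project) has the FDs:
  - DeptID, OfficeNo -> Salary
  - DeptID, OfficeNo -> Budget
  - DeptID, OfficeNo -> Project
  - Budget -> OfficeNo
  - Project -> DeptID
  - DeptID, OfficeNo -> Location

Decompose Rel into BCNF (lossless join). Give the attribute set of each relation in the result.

Candidate keys of the original relation: {Budget, DeptID}, {Budget, Project}, {DeptID, OfficeNo}, {OfficeNo, Project}.
{Budget, DeptID, Location, OfficeNo, Project, Salary}: {Budget} determines {Budget, OfficeNo} here but is not a superkey — split on Budget -> OfficeNo, giving {Budget, OfficeNo} and {Budget, DeptID, Location, Project, Salary}.
{Budget, OfficeNo}: every determinant is a superkey — BCNF.
{Budget, DeptID, Location, Project, Salary}: {Project} determines {DeptID, Project} here but is not a superkey — split on Project -> DeptID, giving {DeptID, Project} and {Budget, Location, Project, Salary}.
{DeptID, Project}: every determinant is a superkey — BCNF.
{Budget, Location, Project, Salary}: every determinant is a superkey — BCNF.

{Budget, Location, Project, Salary}; {Budget, OfficeNo}; {DeptID, Project}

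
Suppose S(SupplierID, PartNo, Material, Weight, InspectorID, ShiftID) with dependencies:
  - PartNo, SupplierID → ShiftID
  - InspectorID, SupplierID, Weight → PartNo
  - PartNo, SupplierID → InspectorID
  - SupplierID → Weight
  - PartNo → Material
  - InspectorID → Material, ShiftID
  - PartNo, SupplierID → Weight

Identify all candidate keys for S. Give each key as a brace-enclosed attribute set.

No FD produces {SupplierID}, so it must be in every candidate key.
Closure of {InspectorID, SupplierID} is {InspectorID, Material, PartNo, ShiftID, SupplierID, Weight}, the whole schema; {InspectorID, SupplierID} is a candidate key.
Closure of {PartNo, SupplierID} is {InspectorID, Material, PartNo, ShiftID, SupplierID, Weight}, the whole schema; {PartNo, SupplierID} is a candidate key.
These are minimal and exhaustive — every other superkey contains one of them.

{InspectorID, SupplierID}, {PartNo, SupplierID}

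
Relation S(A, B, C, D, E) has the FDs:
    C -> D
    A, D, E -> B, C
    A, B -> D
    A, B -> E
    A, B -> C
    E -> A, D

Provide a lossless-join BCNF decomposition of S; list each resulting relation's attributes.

{A, B, C, E}; {C, D}

Candidate keys of the original relation: {A, B}, {E}.
Within {A, B, C, D, E}: {C}⁺ ∩ {A, B, C, D, E} = {C, D}, not the whole set, so C -> D violates BCNF; decompose into {C, D} and {A, B, C, E}.
{C, D}: every determinant is a superkey — BCNF.
{A, B, C, E}: every determinant is a superkey — BCNF.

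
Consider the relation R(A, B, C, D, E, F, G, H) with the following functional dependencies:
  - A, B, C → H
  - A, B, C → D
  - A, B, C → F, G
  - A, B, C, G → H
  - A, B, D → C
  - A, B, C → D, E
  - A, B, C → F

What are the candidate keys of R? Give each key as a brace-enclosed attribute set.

{A, B, C}, {A, B, D}

No FD produces {A, B}, so they must be in every candidate key.
{A, B, C} is a candidate key since {A, B, C}⁺ = {A, B, C, D, E, F, G, H} covers every attribute.
{A, B, D} is a candidate key since {A, B, D}⁺ = {A, B, C, D, E, F, G, H} covers every attribute.
Any other superkey properly contains one of these, so there are no further candidate keys.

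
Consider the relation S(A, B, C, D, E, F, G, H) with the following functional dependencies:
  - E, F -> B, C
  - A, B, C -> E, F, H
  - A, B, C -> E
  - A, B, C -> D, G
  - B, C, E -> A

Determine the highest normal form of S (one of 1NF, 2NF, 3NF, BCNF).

Candidate keys: {A, B, C}, {B, C, E}, {E, F}. Prime attributes: {A, B, C, E, F}.
Every FD has a superkey on the left, so the relation is in BCNF.

BCNF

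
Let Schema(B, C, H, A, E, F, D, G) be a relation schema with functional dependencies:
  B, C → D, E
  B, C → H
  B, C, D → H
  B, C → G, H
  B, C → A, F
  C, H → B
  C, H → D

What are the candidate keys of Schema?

{C} never appears on the right of any FD, so every key must include it.
{B, C}⁺ = {A, B, C, D, E, F, G, H}, which is every attribute, so {B, C} is a candidate key.
{C, H}⁺ = {A, B, C, D, E, F, G, H}, which is every attribute, so {C, H} is a candidate key.
Any other superkey properly contains one of these, so there are no further candidate keys.

{B, C}, {C, H}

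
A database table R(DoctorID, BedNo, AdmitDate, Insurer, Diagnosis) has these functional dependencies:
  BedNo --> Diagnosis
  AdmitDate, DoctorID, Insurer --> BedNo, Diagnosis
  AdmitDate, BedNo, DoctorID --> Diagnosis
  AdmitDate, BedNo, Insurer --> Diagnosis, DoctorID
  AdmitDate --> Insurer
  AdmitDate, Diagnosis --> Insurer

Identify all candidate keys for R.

{AdmitDate, BedNo}, {AdmitDate, DoctorID}

No FD produces {AdmitDate}, so it must be in every candidate key.
{AdmitDate, BedNo}⁺ = {AdmitDate, BedNo, Diagnosis, DoctorID, Insurer} — all of the relation — so {AdmitDate, BedNo} is a candidate key.
{AdmitDate, DoctorID}⁺ = {AdmitDate, BedNo, Diagnosis, DoctorID, Insurer} — all of the relation — so {AdmitDate, DoctorID} is a candidate key.
Any other superkey properly contains one of these, so there are no further candidate keys.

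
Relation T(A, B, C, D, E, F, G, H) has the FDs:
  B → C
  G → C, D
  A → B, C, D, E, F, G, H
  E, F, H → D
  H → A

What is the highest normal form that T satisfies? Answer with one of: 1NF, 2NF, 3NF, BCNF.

2NF

Candidate keys: {A}, {H}. Prime attributes: {A, H}.
For B → C we have {B}⁺ = {B, C}; {B} is not a superkey, so BCNF fails.
B → C has non-prime {C} on the right and a non-superkey on the left, so 3NF fails.
All keys have size 1, which rules out partial dependencies — 2NF is satisfied.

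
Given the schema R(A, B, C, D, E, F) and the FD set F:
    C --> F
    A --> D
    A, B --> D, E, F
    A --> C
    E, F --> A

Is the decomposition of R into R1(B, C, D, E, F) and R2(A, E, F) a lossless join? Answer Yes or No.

Yes

The shared attributes are {E, F} and {E, F}⁺ = {A, C, D, E, F}.
This includes all of R2, so the common attributes are a superkey of R2 — the join is lossless.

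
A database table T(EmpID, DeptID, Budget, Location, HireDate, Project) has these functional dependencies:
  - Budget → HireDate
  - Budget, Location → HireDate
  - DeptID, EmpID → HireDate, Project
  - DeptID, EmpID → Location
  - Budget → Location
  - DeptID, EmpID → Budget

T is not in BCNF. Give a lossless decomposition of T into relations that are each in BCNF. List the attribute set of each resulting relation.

{Budget, DeptID, EmpID, Project}; {Budget, HireDate, Location}

Candidate key of the original relation: {DeptID, EmpID}.
{Budget, DeptID, EmpID, HireDate, Location, Project}: {Budget} determines {Budget, HireDate, Location} here but is not a superkey — split on Budget → HireDate, Location, giving {Budget, HireDate, Location} and {Budget, DeptID, EmpID, Project}.
{Budget, HireDate, Location} has no BCNF violation.
{Budget, DeptID, EmpID, Project} has no BCNF violation.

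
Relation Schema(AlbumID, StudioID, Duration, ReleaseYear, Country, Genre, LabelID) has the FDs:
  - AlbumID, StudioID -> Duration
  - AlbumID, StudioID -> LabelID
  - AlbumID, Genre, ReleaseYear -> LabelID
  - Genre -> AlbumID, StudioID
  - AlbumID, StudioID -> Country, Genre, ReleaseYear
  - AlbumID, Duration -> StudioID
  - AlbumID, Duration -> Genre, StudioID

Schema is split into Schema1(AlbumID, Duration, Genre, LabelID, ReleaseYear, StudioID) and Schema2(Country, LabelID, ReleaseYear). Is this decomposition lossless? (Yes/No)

No

The shared attributes are {LabelID, ReleaseYear} and {LabelID, ReleaseYear}⁺ = {LabelID, ReleaseYear}.
Schema1 ⊄ {LabelID, ReleaseYear} and Schema2 ⊄ {LabelID, ReleaseYear}, so the split is lossy.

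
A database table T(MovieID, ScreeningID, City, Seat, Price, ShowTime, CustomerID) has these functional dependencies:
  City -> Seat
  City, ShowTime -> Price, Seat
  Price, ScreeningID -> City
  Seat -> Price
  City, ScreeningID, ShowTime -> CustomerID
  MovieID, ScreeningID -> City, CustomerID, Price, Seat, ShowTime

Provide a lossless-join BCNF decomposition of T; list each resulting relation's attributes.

{City, CustomerID, ScreeningID, ShowTime}; {City, MovieID, ScreeningID, ShowTime}; {City, Seat}; {Price, Seat}

Candidate key of the original relation: {MovieID, ScreeningID}.
Within {City, CustomerID, MovieID, Price, ScreeningID, Seat, ShowTime}: {City}⁺ ∩ {City, CustomerID, MovieID, Price, ScreeningID, Seat, ShowTime} = {City, Price, Seat}, not the whole set, so City -> Price, Seat violates BCNF; decompose into {City, Price, Seat} and {City, CustomerID, MovieID, ScreeningID, ShowTime}.
Within {City, Price, Seat}: {Seat}⁺ ∩ {City, Price, Seat} = {Price, Seat}, not the whole set, so Seat -> Price violates BCNF; decompose into {Price, Seat} and {City, Seat}.
{Price, Seat}: every determinant is a superkey — BCNF.
{City, Seat}: every determinant is a superkey — BCNF.
Within {City, CustomerID, MovieID, ScreeningID, ShowTime}: {City, ScreeningID, ShowTime}⁺ ∩ {City, CustomerID, MovieID, ScreeningID, ShowTime} = {City, CustomerID, ScreeningID, ShowTime}, not the whole set, so City, ScreeningID, ShowTime -> CustomerID violates BCNF; decompose into {City, CustomerID, ScreeningID, ShowTime} and {City, MovieID, ScreeningID, ShowTime}.
{City, CustomerID, ScreeningID, ShowTime}: every determinant is a superkey — BCNF.
{City, MovieID, ScreeningID, ShowTime}: every determinant is a superkey — BCNF.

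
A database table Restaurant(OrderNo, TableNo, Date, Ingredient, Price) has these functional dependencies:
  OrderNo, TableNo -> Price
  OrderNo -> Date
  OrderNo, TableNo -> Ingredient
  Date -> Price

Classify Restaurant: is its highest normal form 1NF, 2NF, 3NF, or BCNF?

Candidate key: {OrderNo, TableNo}. Prime attributes: {OrderNo, TableNo}.
OrderNo -> Date breaks BCNF: {OrderNo}⁺ = {Date, OrderNo, Price}, so {OrderNo} is not a superkey.
Because {Date} is non-prime and the left side of OrderNo -> Date is not a superkey, the relation is not in 3NF.
Since {OrderNo} ⊂ {OrderNo, TableNo} and {OrderNo}⁺ ⊇ {Date, Price} with {Date, Price} non-prime, there is a partial dependency; 2NF fails.

1NF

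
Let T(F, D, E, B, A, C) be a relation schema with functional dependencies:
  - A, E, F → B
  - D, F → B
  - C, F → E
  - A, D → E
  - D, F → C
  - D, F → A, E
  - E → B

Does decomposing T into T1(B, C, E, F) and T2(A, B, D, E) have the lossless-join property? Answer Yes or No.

No

The shared attributes are {B, E} and {B, E}⁺ = {B, E}.
The closure covers neither T1 nor T2 entirely; the join is not lossless.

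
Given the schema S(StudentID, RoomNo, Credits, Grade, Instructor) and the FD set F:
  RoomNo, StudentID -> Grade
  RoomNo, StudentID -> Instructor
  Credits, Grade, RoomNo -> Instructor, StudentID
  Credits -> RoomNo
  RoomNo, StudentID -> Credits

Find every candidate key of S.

{Credits, Grade}⁺ = {Credits, Grade, Instructor, RoomNo, StudentID} — all of the relation — so {Credits, Grade} is a candidate key.
{Credits, StudentID}⁺ = {Credits, Grade, Instructor, RoomNo, StudentID} — all of the relation — so {Credits, StudentID} is a candidate key.
{RoomNo, StudentID}⁺ = {Credits, Grade, Instructor, RoomNo, StudentID} — all of the relation — so {RoomNo, StudentID} is a candidate key.
No proper subset of any of these is a key, and no other minimal superkey exists.

{Credits, Grade}, {Credits, StudentID}, {RoomNo, StudentID}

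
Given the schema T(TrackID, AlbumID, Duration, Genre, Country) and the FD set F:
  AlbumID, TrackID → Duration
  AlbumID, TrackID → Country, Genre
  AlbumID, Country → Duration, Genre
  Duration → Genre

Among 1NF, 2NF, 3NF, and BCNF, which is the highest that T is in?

2NF

Candidate key: {AlbumID, TrackID}. Prime attributes: {AlbumID, TrackID}.
AlbumID, Country → Duration, Genre: {AlbumID, Country}⁺ = {AlbumID, Country, Duration, Genre}, which is not all of the attributes, so the left side is not a superkey — BCNF is violated.
Because {Duration, Genre} are non-prime and the left side of AlbumID, Country → Duration, Genre is not a superkey, the relation is not in 3NF.
No non-prime attribute depends on a proper subset of any candidate key, so 2NF holds.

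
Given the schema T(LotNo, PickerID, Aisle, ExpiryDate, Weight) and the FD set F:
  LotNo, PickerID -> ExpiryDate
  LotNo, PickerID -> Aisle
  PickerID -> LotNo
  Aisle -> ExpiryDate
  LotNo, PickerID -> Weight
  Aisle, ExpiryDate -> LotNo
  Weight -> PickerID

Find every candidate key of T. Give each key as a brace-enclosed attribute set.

{PickerID}, {Weight}

Closure of {PickerID} is {Aisle, ExpiryDate, LotNo, PickerID, Weight}, the whole schema; {PickerID} is a candidate key.
Closure of {Weight} is {Aisle, ExpiryDate, LotNo, PickerID, Weight}, the whole schema; {Weight} is a candidate key.
No proper subset of any of these is a key, and no other minimal superkey exists.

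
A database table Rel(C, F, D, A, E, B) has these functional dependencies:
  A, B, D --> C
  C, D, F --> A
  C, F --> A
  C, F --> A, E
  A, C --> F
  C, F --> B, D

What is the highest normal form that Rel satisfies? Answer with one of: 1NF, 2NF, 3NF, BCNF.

BCNF

Candidate keys: {A, B, D}, {A, C}, {C, F}. Prime attributes: {A, B, C, D, F}.
Each dependency's left side is a superkey — BCNF holds.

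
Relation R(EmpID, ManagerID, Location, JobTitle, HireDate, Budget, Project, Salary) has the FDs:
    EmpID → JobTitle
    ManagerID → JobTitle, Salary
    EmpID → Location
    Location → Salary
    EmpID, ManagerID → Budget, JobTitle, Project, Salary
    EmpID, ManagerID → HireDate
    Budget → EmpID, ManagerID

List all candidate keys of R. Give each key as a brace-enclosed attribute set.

{Budget}, {EmpID, ManagerID}

{Budget} is a candidate key since {Budget}⁺ = {Budget, EmpID, HireDate, JobTitle, Location, ManagerID, Project, Salary} covers every attribute.
{EmpID, ManagerID} is a candidate key since {EmpID, ManagerID}⁺ = {Budget, EmpID, HireDate, JobTitle, Location, ManagerID, Project, Salary} covers every attribute.
These are minimal and exhaustive — every other superkey contains one of them.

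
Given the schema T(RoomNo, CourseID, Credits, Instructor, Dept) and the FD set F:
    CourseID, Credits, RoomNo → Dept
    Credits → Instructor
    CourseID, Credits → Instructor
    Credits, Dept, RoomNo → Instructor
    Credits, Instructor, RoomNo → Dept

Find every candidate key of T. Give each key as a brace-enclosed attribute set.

{CourseID, Credits, RoomNo}

Attributes never on any right-hand side: {CourseID, Credits, RoomNo} — every candidate key must contain all of them.
Closure of {CourseID, Credits, RoomNo} is {CourseID, Credits, Dept, Instructor, RoomNo}, the whole schema; {CourseID, Credits, RoomNo} is a candidate key.
No smaller or unrelated set reaches every attribute, so there are no other keys.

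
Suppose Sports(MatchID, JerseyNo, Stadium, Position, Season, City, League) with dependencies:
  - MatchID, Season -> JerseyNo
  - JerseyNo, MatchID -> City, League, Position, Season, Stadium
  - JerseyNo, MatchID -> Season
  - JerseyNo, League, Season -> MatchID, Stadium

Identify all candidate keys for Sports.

{JerseyNo, MatchID}⁺ = {City, JerseyNo, League, MatchID, Position, Season, Stadium}, which is every attribute, so {JerseyNo, MatchID} is a candidate key.
{MatchID, Season}⁺ = {City, JerseyNo, League, MatchID, Position, Season, Stadium}, which is every attribute, so {MatchID, Season} is a candidate key.
{JerseyNo, League, Season}⁺ = {City, JerseyNo, League, MatchID, Position, Season, Stadium}, which is every attribute, so {JerseyNo, League, Season} is a candidate key.
Any other superkey properly contains one of these, so there are no further candidate keys.

{JerseyNo, League, Season}, {JerseyNo, MatchID}, {MatchID, Season}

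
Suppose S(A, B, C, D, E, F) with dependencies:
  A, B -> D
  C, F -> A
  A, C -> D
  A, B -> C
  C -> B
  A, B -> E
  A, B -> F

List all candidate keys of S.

{A, B}⁺ = {A, B, C, D, E, F}, which is every attribute, so {A, B} is a candidate key.
{A, C}⁺ = {A, B, C, D, E, F}, which is every attribute, so {A, C} is a candidate key.
{C, F}⁺ = {A, B, C, D, E, F}, which is every attribute, so {C, F} is a candidate key.
These are minimal and exhaustive — every other superkey contains one of them.

{A, B}, {A, C}, {C, F}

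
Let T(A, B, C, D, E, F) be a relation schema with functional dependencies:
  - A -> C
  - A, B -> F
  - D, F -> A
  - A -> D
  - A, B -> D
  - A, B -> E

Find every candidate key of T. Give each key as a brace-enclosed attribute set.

Attributes never on any right-hand side: {B} — every candidate key must contain it.
{A, B} is a candidate key since {A, B}⁺ = {A, B, C, D, E, F} covers every attribute.
{B, D, F} is a candidate key since {B, D, F}⁺ = {A, B, C, D, E, F} covers every attribute.
No proper subset of any of these is a key, and no other minimal superkey exists.

{A, B}, {B, D, F}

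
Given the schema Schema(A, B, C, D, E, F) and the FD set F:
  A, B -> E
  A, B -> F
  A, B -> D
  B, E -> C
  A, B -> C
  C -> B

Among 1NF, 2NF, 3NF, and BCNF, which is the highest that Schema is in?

Candidate keys: {A, B}, {A, C}. Prime attributes: {A, B, C}.
B, E -> C breaks BCNF: {B, E}⁺ = {B, C, E}, so {B, E} is not a superkey.
Its right-hand attributes {C} are all prime, as are those of every other non-superkey FD — the relation is in 3NF.

3NF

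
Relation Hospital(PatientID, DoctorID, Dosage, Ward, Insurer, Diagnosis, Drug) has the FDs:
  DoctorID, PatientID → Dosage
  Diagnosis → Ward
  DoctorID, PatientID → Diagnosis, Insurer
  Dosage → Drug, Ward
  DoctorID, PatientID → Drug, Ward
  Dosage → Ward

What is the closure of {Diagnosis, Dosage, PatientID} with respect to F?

Start with {Diagnosis, Dosage, PatientID}.
Diagnosis → Ward applies; add {Ward} → now {Diagnosis, Dosage, PatientID, Ward}.
Dosage → Drug, Ward applies; add {Drug} → now {Diagnosis, Dosage, Drug, PatientID, Ward}.
No further FD applies.

{Diagnosis, Dosage, Drug, PatientID, Ward}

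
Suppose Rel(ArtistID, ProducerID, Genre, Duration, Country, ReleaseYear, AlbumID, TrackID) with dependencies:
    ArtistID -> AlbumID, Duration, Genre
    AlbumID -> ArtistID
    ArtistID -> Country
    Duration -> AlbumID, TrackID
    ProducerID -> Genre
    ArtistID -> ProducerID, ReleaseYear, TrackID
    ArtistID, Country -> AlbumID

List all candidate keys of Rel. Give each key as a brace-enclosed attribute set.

{AlbumID}, {ArtistID}, {Duration}

Closure of {AlbumID} is {AlbumID, ArtistID, Country, Duration, Genre, ProducerID, ReleaseYear, TrackID}, the whole schema; {AlbumID} is a candidate key.
Closure of {ArtistID} is {AlbumID, ArtistID, Country, Duration, Genre, ProducerID, ReleaseYear, TrackID}, the whole schema; {ArtistID} is a candidate key.
Closure of {Duration} is {AlbumID, ArtistID, Country, Duration, Genre, ProducerID, ReleaseYear, TrackID}, the whole schema; {Duration} is a candidate key.
Any other superkey properly contains one of these, so there are no further candidate keys.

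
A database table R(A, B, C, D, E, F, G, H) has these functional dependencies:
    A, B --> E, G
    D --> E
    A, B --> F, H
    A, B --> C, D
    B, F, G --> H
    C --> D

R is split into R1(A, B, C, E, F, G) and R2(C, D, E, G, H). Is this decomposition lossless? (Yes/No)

No

R1 ∩ R2 = {C, E, G}; its closure under F is {C, D, E, G}.
Neither R1 nor R2 is contained in that closure, so the decomposition is lossy.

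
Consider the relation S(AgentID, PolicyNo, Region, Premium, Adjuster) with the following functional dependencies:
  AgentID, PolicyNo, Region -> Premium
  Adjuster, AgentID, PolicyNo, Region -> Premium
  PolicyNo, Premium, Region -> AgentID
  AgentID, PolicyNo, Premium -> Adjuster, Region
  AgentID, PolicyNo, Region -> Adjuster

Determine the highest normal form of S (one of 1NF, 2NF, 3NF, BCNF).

Candidate keys: {AgentID, PolicyNo, Premium}, {AgentID, PolicyNo, Region}, {PolicyNo, Premium, Region}. Prime attributes: {AgentID, PolicyNo, Premium, Region}.
The left-hand side of every FD is a superkey, so BCNF is satisfied.

BCNF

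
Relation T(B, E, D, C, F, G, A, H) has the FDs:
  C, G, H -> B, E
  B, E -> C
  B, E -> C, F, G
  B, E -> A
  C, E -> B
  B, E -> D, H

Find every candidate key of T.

{B, E}, {C, E}, {C, G, H}

Closure of {B, E} is {A, B, C, D, E, F, G, H}, the whole schema; {B, E} is a candidate key.
Closure of {C, E} is {A, B, C, D, E, F, G, H}, the whole schema; {C, E} is a candidate key.
Closure of {C, G, H} is {A, B, C, D, E, F, G, H}, the whole schema; {C, G, H} is a candidate key.
No proper subset of any of these is a key, and no other minimal superkey exists.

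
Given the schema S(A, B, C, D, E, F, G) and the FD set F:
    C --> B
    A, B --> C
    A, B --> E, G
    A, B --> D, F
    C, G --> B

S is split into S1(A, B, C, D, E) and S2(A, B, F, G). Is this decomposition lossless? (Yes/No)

Yes

S1 ∩ S2 = {A, B}; its closure under F is {A, B, C, D, E, F, G}.
Since S1 ⊆ {A, B, C, D, E, F, G}, the intersection is a superkey of S1; the decomposition is lossless.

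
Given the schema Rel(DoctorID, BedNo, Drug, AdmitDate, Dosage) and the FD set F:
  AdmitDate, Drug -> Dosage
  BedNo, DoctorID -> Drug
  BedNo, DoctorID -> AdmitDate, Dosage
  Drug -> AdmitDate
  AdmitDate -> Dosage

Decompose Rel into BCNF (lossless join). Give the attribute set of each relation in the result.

Candidate key of the original relation: {BedNo, DoctorID}.
In {AdmitDate, BedNo, DoctorID, Dosage, Drug}, {AdmitDate, Drug} is not a superkey ({AdmitDate, Drug}⁺ restricted to this set is {AdmitDate, Dosage, Drug}), so split on AdmitDate, Drug -> Dosage into {AdmitDate, Dosage, Drug} and {AdmitDate, BedNo, DoctorID, Drug}.
In {AdmitDate, Dosage, Drug}, {AdmitDate} is not a superkey ({AdmitDate}⁺ restricted to this set is {AdmitDate, Dosage}), so split on AdmitDate -> Dosage into {AdmitDate, Dosage} and {AdmitDate, Drug}.
{AdmitDate, Dosage} has no BCNF violation.
{AdmitDate, Drug} has no BCNF violation.
In {AdmitDate, BedNo, DoctorID, Drug}, {Drug} is not a superkey ({Drug}⁺ restricted to this set is {AdmitDate, Drug}), so split on Drug -> AdmitDate into {AdmitDate, Drug} and {BedNo, DoctorID, Drug}.
{AdmitDate, Drug} has no BCNF violation.
{BedNo, DoctorID, Drug} has no BCNF violation.

{AdmitDate, Dosage}; {AdmitDate, Drug}; {BedNo, DoctorID, Drug}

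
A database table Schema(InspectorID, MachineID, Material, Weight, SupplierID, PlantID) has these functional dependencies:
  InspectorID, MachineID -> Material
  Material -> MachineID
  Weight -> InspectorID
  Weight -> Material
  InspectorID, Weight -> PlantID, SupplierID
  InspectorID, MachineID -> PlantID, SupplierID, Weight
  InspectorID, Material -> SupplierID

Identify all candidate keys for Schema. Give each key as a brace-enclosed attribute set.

{InspectorID, MachineID}, {InspectorID, Material}, {Weight}

{Weight} is a candidate key since {Weight}⁺ = {InspectorID, MachineID, Material, PlantID, SupplierID, Weight} covers every attribute.
{InspectorID, MachineID} is a candidate key since {InspectorID, MachineID}⁺ = {InspectorID, MachineID, Material, PlantID, SupplierID, Weight} covers every attribute.
{InspectorID, Material} is a candidate key since {InspectorID, Material}⁺ = {InspectorID, MachineID, Material, PlantID, SupplierID, Weight} covers every attribute.
Any other superkey properly contains one of these, so there are no further candidate keys.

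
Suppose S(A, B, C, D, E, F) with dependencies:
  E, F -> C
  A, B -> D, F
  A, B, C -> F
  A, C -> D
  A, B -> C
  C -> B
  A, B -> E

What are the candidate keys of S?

{A, B}, {A, C}, {A, E, F}

No FD produces {A}, so it must be in every candidate key.
{A, B} is a candidate key since {A, B}⁺ = {A, B, C, D, E, F} covers every attribute.
{A, C} is a candidate key since {A, C}⁺ = {A, B, C, D, E, F} covers every attribute.
{A, E, F} is a candidate key since {A, E, F}⁺ = {A, B, C, D, E, F} covers every attribute.
Any other superkey properly contains one of these, so there are no further candidate keys.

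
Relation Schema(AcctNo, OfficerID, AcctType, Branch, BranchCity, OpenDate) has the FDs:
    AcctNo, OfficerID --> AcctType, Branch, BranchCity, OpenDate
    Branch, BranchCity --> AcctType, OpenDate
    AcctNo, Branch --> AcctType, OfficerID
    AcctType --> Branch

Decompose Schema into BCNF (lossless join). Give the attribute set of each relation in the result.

{AcctNo, Branch, BranchCity, OfficerID}; {AcctType, Branch}; {AcctType, BranchCity, OpenDate}

Candidate keys of the original relation: {AcctNo, AcctType}, {AcctNo, Branch}, {AcctNo, OfficerID}.
{AcctNo, AcctType, Branch, BranchCity, OfficerID, OpenDate}: {Branch, BranchCity} determines {AcctType, Branch, BranchCity, OpenDate} here but is not a superkey — split on Branch, BranchCity --> AcctType, OpenDate, giving {AcctType, Branch, BranchCity, OpenDate} and {AcctNo, Branch, BranchCity, OfficerID}.
{AcctType, Branch, BranchCity, OpenDate}: {AcctType} determines {AcctType, Branch} here but is not a superkey — split on AcctType --> Branch, giving {AcctType, Branch} and {AcctType, BranchCity, OpenDate}.
{AcctType, Branch}: every determinant is a superkey — BCNF.
{AcctType, BranchCity, OpenDate}: every determinant is a superkey — BCNF.
{AcctNo, Branch, BranchCity, OfficerID}: every determinant is a superkey — BCNF.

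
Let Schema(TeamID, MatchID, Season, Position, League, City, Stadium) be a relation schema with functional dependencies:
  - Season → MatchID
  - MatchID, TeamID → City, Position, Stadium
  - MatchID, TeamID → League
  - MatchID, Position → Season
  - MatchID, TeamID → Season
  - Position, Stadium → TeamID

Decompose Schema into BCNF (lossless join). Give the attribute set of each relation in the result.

Candidate keys of the original relation: {MatchID, Position, Stadium}, {MatchID, TeamID}, {Position, Season, Stadium}, {Season, TeamID}.
{City, League, MatchID, Position, Season, Stadium, TeamID}: {Season} determines {MatchID, Season} here but is not a superkey — split on Season → MatchID, giving {MatchID, Season} and {City, League, Position, Season, Stadium, TeamID}.
{MatchID, Season} is in BCNF.
{City, League, Position, Season, Stadium, TeamID}: {Position, Stadium} determines {Position, Stadium, TeamID} here but is not a superkey — split on Position, Stadium → TeamID, giving {Position, Stadium, TeamID} and {City, League, Position, Season, Stadium}.
{Position, Stadium, TeamID} is in BCNF.
{City, League, Position, Season, Stadium} is in BCNF.

{City, League, Position, Season, Stadium}; {MatchID, Season}; {Position, Stadium, TeamID}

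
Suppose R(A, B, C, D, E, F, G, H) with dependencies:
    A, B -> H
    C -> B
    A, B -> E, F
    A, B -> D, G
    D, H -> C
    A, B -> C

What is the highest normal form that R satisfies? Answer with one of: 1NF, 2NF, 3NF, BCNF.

Candidate keys: {A, B}, {A, C}, {A, D, H}. Prime attributes: {A, B, C, D, H}.
For C -> B we have {C}⁺ = {B, C}; {C} is not a superkey, so BCNF fails.
But every attribute on its right side ({B}) is prime, and the same holds for every other non-superkey FD, so 3NF still holds.

3NF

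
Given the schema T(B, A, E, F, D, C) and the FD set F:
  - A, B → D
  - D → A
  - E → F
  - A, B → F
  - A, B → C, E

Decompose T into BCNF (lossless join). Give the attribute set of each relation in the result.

Candidate keys of the original relation: {A, B}, {B, D}.
{A, B, C, D, E, F}: {D} determines {A, D} here but is not a superkey — split on D → A, giving {A, D} and {B, C, D, E, F}.
{A, D} is in BCNF.
{B, C, D, E, F}: {E} determines {E, F} here but is not a superkey — split on E → F, giving {E, F} and {B, C, D, E}.
{E, F} is in BCNF.
{B, C, D, E} is in BCNF.

{A, D}; {B, C, D, E}; {E, F}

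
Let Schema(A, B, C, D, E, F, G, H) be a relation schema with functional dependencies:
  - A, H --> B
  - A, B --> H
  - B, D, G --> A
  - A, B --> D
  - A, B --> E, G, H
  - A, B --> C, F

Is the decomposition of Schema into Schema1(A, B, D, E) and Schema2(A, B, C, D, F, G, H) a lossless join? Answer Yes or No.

Yes

Common attributes: {A, B, D}; their closure is {A, B, C, D, E, F, G, H}.
Since Schema1 ⊆ {A, B, C, D, E, F, G, H}, the intersection is a superkey of Schema1; the decomposition is lossless.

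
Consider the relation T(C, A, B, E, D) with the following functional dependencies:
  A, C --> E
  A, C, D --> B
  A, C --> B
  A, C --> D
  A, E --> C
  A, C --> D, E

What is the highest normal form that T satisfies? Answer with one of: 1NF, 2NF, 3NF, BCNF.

BCNF

Candidate keys: {A, C}, {A, E}. Prime attributes: {A, C, E}.
Every FD has a superkey on the left, so the relation is in BCNF.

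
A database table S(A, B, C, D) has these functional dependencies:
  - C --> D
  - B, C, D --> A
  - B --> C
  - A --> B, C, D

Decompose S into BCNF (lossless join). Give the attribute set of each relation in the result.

{A, B, C}; {C, D}

Candidate keys of the original relation: {A}, {B}.
{A, B, C, D}: {C} determines {C, D} here but is not a superkey — split on C --> D, giving {C, D} and {A, B, C}.
{C, D}: every determinant is a superkey — BCNF.
{A, B, C}: every determinant is a superkey — BCNF.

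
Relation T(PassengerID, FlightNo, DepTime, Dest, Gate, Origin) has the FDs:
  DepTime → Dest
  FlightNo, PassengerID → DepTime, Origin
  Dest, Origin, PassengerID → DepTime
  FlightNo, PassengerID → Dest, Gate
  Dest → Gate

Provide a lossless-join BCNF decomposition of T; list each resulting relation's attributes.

{DepTime, Dest}; {DepTime, FlightNo, Origin, PassengerID}; {Dest, Gate}

Candidate key of the original relation: {FlightNo, PassengerID}.
{DepTime, Dest, FlightNo, Gate, Origin, PassengerID}: {DepTime} determines {DepTime, Dest, Gate} here but is not a superkey — split on DepTime → Dest, Gate, giving {DepTime, Dest, Gate} and {DepTime, FlightNo, Origin, PassengerID}.
{DepTime, Dest, Gate}: {Dest} determines {Dest, Gate} here but is not a superkey — split on Dest → Gate, giving {Dest, Gate} and {DepTime, Dest}.
{Dest, Gate} is in BCNF.
{DepTime, Dest} is in BCNF.
{DepTime, FlightNo, Origin, PassengerID} is in BCNF.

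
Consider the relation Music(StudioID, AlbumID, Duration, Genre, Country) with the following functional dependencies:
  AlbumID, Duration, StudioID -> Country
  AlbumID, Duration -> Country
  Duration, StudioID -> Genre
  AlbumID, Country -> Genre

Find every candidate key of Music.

Attributes never on any right-hand side: {AlbumID, Duration, StudioID} — every candidate key must contain all of them.
{AlbumID, Duration, StudioID}⁺ = {AlbumID, Country, Duration, Genre, StudioID}, which is every attribute, so {AlbumID, Duration, StudioID} is a candidate key.
Every other attribute set either contains this one or has a smaller closure.

{AlbumID, Duration, StudioID}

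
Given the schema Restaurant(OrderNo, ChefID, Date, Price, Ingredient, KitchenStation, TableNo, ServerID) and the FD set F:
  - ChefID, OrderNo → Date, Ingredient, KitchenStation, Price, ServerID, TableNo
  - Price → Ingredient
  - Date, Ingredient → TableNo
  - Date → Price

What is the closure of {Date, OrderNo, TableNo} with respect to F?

Start with {Date, OrderNo, TableNo}.
Date → Price applies; add {Price} → now {Date, OrderNo, Price, TableNo}.
Price → Ingredient applies; add {Ingredient} → now {Date, Ingredient, OrderNo, Price, TableNo}.
No further FD applies.

{Date, Ingredient, OrderNo, Price, TableNo}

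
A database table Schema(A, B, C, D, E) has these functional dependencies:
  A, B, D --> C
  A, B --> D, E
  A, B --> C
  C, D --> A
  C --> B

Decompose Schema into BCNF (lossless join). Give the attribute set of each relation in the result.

Candidate keys of the original relation: {A, B}, {A, C}, {C, D}.
{A, B, C, D, E}: {C} determines {B, C} here but is not a superkey — split on C --> B, giving {B, C} and {A, C, D, E}.
{B, C}: every determinant is a superkey — BCNF.
{A, C, D, E}: every determinant is a superkey — BCNF.

{A, C, D, E}; {B, C}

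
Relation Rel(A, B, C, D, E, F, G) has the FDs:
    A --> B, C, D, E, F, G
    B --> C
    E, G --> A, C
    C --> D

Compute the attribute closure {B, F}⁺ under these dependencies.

Start with {B, F}.
B --> C applies; add {C} → now {B, C, F}.
C --> D applies; add {D} → now {B, C, D, F}.
No further FD applies.

{B, C, D, F}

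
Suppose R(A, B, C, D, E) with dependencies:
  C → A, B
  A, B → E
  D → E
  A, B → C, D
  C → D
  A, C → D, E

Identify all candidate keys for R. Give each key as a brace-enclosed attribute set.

{C}⁺ = {A, B, C, D, E}, which is every attribute, so {C} is a candidate key.
{A, B}⁺ = {A, B, C, D, E}, which is every attribute, so {A, B} is a candidate key.
Any other superkey properly contains one of these, so there are no further candidate keys.

{A, B}, {C}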